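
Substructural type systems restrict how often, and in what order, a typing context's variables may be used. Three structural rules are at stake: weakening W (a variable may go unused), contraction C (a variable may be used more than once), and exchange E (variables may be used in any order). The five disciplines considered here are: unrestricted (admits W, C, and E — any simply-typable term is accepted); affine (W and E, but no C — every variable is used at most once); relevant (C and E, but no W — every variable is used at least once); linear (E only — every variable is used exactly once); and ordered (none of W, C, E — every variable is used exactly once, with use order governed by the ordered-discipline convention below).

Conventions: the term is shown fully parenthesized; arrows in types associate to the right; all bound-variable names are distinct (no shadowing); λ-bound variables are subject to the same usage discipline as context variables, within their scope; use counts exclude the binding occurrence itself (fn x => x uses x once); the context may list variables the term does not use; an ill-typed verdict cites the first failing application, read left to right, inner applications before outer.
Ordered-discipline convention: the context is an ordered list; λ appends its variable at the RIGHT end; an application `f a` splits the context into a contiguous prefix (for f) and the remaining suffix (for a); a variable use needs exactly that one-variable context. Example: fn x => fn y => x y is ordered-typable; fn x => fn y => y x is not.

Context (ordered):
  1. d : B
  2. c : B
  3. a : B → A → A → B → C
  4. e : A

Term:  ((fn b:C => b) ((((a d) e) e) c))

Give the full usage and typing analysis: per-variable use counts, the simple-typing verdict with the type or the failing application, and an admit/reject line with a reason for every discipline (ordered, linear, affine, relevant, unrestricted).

variable uses: d: 1×, c: 1×, a: 1×, e: 2×, b (bound): 1×
left-to-right use order: b, a, d, e, e, c
typing: ✓ — C
ordered: ✗, needs contraction — e ×2
linear: ✗, needs contraction — e ×2
affine: ✗, needs contraction — e ×2
relevant: ✓, at least one use each (d, c, a, e, b)
unrestricted: ✓, simply typable at C; W, C, E all held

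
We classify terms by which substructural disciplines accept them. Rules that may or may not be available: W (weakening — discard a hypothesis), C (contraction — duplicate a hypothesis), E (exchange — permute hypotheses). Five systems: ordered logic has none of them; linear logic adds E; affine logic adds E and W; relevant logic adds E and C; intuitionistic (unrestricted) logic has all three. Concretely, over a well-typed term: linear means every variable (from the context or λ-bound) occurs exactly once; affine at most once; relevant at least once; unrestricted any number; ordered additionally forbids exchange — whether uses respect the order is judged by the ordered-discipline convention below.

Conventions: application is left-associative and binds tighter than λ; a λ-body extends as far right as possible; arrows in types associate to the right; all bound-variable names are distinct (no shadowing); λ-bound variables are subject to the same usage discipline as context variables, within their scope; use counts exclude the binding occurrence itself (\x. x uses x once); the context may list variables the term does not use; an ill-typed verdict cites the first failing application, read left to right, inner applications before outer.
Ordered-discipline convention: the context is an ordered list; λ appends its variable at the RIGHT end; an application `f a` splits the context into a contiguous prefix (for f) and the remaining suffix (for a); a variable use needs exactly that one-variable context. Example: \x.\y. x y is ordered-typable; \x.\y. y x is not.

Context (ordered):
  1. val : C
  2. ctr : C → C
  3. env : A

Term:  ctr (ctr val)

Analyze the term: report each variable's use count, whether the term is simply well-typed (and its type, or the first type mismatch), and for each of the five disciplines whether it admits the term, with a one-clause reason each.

counts: val ×1; ctr ×2; env ×0
left-to-right use order: ctr, ctr, val
typing: well-typed at C
ordered: ✗ — ctr ×2 used more than once (contraction); env left unused
linear: ✗ — ctr ×2 used more than once (contraction); env left unused
affine: ✗ — ctr ×2 used more than once (contraction)
relevant: ✗ — env left unused
unrestricted: ✓ — well-typed at C; no restrictions here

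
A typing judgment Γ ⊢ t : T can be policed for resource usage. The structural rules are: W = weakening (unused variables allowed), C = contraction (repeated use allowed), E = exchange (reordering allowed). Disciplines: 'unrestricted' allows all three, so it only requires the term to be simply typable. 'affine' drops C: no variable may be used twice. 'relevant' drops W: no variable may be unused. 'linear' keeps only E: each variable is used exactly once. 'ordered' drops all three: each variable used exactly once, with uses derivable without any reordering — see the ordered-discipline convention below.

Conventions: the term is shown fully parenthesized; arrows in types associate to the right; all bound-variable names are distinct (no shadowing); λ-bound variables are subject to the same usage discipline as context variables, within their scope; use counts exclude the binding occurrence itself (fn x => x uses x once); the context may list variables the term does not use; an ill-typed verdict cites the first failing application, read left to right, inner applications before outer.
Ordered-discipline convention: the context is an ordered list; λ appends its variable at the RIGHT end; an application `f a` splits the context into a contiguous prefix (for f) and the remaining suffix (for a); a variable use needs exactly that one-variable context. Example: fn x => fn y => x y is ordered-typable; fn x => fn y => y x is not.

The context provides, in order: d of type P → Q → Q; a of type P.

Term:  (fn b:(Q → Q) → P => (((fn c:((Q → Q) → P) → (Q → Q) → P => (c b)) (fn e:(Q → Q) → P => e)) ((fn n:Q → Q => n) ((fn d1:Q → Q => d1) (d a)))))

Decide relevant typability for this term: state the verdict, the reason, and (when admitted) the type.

yes — d, a, b, c, e, n, d1: all used, weakening unneeded; term : ((Q → Q) → P) → P
variable uses: d: 1; a: 1; b (bound): 1; c (bound): 1; e (bound): 1; n (bound): 1; d1 (bound): 1
uses in reading order: c, b, e, n, d1, d, a
typing: well-typed — term : ((Q → Q) → P) → P
summary: ordered ✗; linear ✓; affine ✓; relevant ✓; unrestricted ✓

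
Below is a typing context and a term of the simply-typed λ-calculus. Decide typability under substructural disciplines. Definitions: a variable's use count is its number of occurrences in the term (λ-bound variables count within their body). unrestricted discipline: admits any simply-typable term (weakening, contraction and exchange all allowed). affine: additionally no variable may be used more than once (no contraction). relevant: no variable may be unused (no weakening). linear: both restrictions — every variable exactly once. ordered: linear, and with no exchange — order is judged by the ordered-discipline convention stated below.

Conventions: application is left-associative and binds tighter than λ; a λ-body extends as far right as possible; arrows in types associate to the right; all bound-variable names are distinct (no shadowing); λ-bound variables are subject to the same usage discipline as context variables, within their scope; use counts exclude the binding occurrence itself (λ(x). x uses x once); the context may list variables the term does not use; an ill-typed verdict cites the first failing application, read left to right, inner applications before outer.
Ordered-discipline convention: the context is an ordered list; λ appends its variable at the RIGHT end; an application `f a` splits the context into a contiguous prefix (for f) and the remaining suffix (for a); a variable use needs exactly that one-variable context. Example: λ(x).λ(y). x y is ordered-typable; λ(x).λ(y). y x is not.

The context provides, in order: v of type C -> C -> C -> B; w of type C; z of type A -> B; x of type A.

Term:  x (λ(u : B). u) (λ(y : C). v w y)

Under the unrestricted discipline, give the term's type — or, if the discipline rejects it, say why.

not well-typed under unrestricted — fails simple typing
variable uses: v: 1; w: 1; z: 0; x: 1; u (λ-bound): 1; y (λ-bound): 1
left-to-right use order: x, u, v, w, y
typing: ill-typed: non-function type A applied to an argument
per-discipline verdicts: ordered ✗, linear ✗, affine ✗, relevant ✗, unrestricted ✗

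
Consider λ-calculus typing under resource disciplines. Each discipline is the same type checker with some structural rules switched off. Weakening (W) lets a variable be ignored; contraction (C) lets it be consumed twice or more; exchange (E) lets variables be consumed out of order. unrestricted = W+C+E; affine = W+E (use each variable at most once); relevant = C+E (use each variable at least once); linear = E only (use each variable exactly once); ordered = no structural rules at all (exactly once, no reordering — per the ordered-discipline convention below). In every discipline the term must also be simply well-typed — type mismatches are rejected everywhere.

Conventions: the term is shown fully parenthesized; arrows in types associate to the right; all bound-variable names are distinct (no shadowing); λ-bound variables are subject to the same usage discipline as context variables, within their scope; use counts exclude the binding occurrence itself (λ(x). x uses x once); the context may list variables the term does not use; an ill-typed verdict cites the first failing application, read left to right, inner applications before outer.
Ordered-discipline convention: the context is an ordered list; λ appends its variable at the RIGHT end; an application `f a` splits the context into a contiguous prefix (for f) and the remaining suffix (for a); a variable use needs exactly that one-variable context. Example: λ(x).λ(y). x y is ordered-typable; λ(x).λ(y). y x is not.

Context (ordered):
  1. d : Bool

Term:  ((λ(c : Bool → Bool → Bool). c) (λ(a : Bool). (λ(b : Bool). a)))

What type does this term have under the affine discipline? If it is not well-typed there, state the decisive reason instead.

term : Bool → Bool → Bool
use counts: d: 0, c [bound]: 1, a [bound]: 1, b [bound]: 0
left-to-right use order: c, a
typing: well-typed — term : Bool → Bool → Bool
per-discipline verdicts: ordered ✗ · linear ✗ · affine ✓ · relevant ✗ · unrestricted ✓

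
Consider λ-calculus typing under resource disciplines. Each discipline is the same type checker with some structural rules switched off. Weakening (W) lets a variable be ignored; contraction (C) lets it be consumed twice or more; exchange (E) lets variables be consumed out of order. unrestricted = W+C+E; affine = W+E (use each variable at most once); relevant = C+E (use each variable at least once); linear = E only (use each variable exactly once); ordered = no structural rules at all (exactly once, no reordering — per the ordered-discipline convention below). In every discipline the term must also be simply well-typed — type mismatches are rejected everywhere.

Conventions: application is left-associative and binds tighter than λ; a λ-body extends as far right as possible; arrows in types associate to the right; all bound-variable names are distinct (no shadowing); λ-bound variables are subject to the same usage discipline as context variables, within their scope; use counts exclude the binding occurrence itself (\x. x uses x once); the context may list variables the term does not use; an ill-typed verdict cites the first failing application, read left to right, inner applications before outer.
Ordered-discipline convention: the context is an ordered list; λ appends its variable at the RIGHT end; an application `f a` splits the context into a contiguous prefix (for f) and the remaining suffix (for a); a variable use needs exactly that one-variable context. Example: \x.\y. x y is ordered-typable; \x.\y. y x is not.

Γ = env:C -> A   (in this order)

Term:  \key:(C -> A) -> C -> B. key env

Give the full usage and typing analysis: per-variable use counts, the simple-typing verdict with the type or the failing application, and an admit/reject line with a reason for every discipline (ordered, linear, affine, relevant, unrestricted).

counts: env=1; key (bound)=1
left-to-right use order: key, env
typing: the term checks, with type ((C -> A) -> C -> B) -> C -> B
ordered ✗ (no contiguous prefix/suffix split fits key, env)
linear ✓ (exactly-once usage across env, key)
affine ✓ (no duplicate uses among env, key)
relevant ✓ (every one of env, key appears)
unrestricted ✓ (simply typable at ((C -> A) -> C -> B) -> C -> B; W, C, E all held)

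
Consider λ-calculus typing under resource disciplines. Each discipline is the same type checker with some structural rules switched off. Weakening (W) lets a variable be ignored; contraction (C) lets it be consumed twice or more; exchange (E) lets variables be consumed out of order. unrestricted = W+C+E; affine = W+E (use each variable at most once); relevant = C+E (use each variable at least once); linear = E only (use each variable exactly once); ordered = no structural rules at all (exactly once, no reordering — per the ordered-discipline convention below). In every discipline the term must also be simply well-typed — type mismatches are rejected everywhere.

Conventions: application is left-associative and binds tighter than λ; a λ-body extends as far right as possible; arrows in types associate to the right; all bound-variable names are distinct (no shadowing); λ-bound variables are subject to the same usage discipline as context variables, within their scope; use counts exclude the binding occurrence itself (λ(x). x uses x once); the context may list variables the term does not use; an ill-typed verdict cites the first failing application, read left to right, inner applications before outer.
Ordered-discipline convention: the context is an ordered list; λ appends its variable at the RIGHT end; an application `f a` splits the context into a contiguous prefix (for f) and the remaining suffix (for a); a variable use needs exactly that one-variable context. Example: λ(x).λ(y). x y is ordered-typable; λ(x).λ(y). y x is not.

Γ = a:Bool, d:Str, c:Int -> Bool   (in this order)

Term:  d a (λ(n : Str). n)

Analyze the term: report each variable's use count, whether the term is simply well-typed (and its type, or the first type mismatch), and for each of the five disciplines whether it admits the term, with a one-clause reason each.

usage: a ×1; d ×1; c ×0; n [bound] ×1
uses in reading order: d, a, n
typing: ill-typed: non-function type Str applied to an argument
ordered: ✗ — a type mismatch blocks all five
linear: ✗ — the type mismatch rejects it
affine: ✗ — not simply typable
relevant: ✗ — fails simple typing
unrestricted: ✗ — a type mismatch blocks all five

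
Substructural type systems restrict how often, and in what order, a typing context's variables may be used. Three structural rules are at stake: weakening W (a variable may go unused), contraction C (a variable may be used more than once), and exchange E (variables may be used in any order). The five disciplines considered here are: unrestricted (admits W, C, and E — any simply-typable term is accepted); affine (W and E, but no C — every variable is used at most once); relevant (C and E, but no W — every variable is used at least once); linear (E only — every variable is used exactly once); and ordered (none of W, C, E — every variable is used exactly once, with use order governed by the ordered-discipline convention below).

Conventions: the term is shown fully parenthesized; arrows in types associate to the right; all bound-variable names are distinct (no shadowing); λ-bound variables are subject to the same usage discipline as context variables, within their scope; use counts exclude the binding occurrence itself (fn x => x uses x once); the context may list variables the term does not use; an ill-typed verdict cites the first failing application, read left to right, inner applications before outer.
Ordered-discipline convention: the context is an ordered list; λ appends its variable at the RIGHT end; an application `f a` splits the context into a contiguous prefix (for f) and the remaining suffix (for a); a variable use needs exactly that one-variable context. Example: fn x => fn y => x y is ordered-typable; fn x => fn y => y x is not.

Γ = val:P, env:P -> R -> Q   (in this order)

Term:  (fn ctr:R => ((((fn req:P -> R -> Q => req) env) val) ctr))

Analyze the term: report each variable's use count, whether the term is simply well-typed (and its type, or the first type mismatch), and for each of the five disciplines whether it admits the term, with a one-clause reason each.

counts: val ×1; env ×1; ctr [bound] ×1; req [bound] ×1
uses in reading order: req, env, val, ctr
typing: ✓ — R -> Q
ordered ✗ (needs exchange: uses follow req, env, val, ctr)
linear ✓ (exactly-once usage across val, env, ctr, req)
affine ✓ (val, env, ctr, req: no repeats, contraction unneeded)
relevant ✓ (every one of val, env, ctr, req appears)
unrestricted ✓ (simply typable at R -> Q; W, C, E all held)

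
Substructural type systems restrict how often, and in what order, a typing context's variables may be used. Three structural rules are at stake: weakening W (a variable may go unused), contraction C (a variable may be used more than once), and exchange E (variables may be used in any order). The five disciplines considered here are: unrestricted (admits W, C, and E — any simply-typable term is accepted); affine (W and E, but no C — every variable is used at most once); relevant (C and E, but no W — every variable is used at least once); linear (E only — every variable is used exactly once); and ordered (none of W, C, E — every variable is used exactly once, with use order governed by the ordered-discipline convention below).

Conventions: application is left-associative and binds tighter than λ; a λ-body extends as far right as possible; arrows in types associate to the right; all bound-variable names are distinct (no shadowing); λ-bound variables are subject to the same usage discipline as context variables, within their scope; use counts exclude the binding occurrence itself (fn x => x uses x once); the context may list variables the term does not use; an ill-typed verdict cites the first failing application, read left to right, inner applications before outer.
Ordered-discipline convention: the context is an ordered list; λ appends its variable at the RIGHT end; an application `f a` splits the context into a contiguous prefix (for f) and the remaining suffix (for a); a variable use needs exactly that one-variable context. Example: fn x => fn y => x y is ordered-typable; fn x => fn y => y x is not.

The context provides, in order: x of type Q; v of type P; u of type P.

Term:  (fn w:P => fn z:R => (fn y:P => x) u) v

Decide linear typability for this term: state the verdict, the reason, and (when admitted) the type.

no — needs weakening: w, z, y unused
usage: x ×1, v ×1, u ×1, w [bound] ×0, z [bound] ×0, y [bound] ×0
use order (left to right): x, u, v
typing: well-typed at R → Q
all disciplines: ordered ✗; linear ✗; affine ✓; relevant ✗; unrestricted ✓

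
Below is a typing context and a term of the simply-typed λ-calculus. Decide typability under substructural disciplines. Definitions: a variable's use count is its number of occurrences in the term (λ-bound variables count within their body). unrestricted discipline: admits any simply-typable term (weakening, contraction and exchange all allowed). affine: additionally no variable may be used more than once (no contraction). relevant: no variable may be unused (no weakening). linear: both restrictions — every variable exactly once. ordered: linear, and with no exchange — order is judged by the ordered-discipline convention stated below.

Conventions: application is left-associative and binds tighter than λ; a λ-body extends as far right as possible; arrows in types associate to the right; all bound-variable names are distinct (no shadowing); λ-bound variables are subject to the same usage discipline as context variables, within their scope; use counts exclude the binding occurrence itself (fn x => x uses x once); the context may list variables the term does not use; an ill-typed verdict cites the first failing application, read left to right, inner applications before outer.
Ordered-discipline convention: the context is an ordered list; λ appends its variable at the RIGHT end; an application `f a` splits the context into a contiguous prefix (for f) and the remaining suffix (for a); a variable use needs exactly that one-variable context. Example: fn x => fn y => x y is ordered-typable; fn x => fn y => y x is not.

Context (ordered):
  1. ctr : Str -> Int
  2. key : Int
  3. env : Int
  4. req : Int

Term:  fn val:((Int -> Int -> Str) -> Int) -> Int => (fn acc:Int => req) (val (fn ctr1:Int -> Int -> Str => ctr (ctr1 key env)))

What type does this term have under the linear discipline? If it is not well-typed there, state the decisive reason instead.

not well-typed under linear — unused: acc — weakening required
usage: ctr: 1, key: 1, env: 1, req: 1, val (λ-bound): 1, acc (λ-bound): 0, ctr1 (λ-bound): 1
order of uses: req, val, ctr, ctr1, key, env
typing: well-typed — term : (((Int -> Int -> Str) -> Int) -> Int) -> Int
per-discipline verdicts: ordered ✗ · linear ✗ · affine ✓ · relevant ✗ · unrestricted ✓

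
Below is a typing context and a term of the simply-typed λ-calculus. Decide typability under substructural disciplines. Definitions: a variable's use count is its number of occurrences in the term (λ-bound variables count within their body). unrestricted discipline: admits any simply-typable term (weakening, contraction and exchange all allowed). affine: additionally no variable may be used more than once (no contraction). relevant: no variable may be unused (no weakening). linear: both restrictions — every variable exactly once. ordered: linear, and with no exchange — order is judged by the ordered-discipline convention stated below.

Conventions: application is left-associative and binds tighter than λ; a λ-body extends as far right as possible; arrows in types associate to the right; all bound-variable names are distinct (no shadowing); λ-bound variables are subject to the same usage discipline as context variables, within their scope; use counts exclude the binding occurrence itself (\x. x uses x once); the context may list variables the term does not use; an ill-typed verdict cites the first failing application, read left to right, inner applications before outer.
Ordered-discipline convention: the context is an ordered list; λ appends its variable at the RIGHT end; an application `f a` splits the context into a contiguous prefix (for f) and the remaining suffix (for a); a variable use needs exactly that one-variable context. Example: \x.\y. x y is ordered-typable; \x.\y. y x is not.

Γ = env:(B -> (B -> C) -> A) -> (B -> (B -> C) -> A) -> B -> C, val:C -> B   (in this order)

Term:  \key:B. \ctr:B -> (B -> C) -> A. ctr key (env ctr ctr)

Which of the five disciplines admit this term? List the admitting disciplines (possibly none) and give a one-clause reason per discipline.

accepted by: unrestricted
counts: env: 1; val: 0; key (λ-bound): 1; ctr (λ-bound): 3
use order (left to right): ctr, key, env, ctr, ctr
typing: well-typed at B -> (B -> (B -> C) -> A) -> A
ordered ✗ (ctr ×3 used more than once (contraction); val never used (weakening))
linear ✗ (ctr ×3 used more than once (contraction); val never used (weakening))
affine ✗ (ctr ×3 used more than once (contraction))
relevant ✗ (val never used (weakening))
unrestricted ✓ (well-typed at B -> (B -> (B -> C) -> A) -> A; no restrictions here)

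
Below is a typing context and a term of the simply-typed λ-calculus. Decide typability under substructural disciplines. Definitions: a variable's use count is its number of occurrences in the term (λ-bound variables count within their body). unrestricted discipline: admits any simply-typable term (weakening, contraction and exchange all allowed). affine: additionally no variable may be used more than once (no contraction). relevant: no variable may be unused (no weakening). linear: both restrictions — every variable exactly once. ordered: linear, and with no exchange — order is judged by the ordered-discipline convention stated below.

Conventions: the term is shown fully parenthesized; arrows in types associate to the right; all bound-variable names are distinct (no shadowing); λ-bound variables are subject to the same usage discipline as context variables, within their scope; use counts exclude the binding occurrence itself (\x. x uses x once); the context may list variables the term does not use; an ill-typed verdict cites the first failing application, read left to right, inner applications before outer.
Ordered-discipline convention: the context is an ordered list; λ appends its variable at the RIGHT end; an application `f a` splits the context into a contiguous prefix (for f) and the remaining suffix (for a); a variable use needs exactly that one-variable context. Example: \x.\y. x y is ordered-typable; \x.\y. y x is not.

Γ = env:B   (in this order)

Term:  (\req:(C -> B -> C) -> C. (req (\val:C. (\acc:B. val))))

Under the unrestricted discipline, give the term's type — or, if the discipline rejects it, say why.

term : ((C -> B -> C) -> C) -> C
usage: env: 0, req [bound]: 1, val [bound]: 1, acc [bound]: 0
order of uses: req, val
typing: well-typed — term : ((C -> B -> C) -> C) -> C
all disciplines: ordered ✗; linear ✗; affine ✓; relevant ✗; unrestricted ✓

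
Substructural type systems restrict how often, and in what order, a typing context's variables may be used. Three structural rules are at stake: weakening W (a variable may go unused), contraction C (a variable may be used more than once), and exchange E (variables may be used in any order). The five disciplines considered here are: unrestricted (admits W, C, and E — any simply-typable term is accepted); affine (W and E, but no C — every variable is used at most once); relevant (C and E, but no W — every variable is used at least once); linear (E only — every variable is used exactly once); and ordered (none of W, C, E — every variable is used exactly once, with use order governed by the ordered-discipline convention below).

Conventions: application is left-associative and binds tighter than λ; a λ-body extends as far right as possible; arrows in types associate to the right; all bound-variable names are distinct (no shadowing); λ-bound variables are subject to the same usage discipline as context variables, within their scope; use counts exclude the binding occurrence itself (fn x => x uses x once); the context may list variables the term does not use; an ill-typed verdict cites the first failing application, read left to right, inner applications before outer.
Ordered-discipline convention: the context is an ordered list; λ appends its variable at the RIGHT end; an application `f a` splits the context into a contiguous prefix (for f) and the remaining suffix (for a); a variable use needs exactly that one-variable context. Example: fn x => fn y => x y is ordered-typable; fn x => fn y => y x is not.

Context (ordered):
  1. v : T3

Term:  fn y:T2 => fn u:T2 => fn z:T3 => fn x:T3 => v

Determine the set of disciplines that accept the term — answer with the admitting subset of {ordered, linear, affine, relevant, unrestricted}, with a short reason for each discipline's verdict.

admitted by: affine, unrestricted
use counts: v=1, y [bound]=0, u [bound]=0, z [bound]=0, x [bound]=0
use order (left to right): v
typing: well-typed — term : T2 -> T2 -> T3 -> T3 -> T3
ordered ✗ (y, u, z, x left unused)
linear ✗ (y, u, z, x left unused)
affine ✓ (at most one use each (v, y, u, z, x))
relevant ✗ (y, u, z, x left unused)
unrestricted ✓ (well-typed at T2 -> T2 -> T3 -> T3 -> T3; no restrictions here)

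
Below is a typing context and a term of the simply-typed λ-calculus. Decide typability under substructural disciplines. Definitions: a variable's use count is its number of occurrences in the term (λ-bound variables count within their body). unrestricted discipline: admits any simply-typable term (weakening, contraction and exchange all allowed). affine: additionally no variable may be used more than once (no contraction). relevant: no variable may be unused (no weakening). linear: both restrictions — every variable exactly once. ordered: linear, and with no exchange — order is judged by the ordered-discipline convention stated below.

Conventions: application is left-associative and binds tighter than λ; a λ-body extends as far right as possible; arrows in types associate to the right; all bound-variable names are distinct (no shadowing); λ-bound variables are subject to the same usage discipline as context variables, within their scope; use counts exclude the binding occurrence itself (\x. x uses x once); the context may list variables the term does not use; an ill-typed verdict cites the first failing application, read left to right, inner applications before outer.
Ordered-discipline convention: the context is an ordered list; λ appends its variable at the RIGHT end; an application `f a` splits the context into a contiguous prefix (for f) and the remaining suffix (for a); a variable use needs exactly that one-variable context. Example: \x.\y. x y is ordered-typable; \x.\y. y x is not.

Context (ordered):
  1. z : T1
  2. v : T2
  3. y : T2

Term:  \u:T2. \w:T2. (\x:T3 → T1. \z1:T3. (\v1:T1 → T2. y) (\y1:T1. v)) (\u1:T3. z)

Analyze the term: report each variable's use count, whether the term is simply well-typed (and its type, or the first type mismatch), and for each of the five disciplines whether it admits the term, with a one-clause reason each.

use counts: z: 1×; v: 1×; y: 1×; u (bound): 0×; w (bound): 0×; x (bound): 0×; z1 (bound): 0×; v1 (bound): 0×; y1 (bound): 0×; u1 (bound): 0×
left-to-right use order: y, v, z
typing: well-typed — term : T2 → T2 → T3 → T2
ordered ✗ (u, w, x, z1, v1, y1, u1 never used (weakening))
linear ✗ (u, w, x, z1, v1, y1, u1 never used (weakening))
affine ✓ (none of z, v, y, u, w, x, z1, v1, y1, u1 used more than once)
relevant ✗ (u, w, x, z1, v1, y1, u1 never used (weakening))
unrestricted ✓ (typability at T2 → T2 → T3 → T2 is all that's needed)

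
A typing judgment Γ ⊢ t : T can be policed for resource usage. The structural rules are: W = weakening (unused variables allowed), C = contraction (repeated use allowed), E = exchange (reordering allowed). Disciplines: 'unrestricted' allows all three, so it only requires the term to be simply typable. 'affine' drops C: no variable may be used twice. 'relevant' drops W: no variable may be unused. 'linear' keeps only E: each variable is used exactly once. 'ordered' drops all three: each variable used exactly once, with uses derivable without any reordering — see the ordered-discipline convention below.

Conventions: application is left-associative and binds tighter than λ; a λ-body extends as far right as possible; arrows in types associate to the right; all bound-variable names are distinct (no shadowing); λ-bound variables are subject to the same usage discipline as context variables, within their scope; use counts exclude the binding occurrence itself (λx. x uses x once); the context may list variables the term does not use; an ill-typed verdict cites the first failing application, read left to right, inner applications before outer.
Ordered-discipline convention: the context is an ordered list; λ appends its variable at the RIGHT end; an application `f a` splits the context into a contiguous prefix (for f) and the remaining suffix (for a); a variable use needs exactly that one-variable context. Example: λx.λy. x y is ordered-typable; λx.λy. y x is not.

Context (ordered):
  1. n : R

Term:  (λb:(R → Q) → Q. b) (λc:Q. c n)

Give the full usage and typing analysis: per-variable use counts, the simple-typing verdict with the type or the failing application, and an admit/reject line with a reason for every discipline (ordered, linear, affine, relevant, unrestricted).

counts: n ×1; b (λ-bound) ×1; c (λ-bound) ×1
uses in reading order: b, c, n
typing: ill-typed: non-function type Q applied to an argument
ordered ✗ (not simply typable)
linear ✗ (fails simple typing)
affine ✗ (a type mismatch blocks all five)
relevant ✗ (the type mismatch rejects it)
unrestricted ✗ (not simply typable)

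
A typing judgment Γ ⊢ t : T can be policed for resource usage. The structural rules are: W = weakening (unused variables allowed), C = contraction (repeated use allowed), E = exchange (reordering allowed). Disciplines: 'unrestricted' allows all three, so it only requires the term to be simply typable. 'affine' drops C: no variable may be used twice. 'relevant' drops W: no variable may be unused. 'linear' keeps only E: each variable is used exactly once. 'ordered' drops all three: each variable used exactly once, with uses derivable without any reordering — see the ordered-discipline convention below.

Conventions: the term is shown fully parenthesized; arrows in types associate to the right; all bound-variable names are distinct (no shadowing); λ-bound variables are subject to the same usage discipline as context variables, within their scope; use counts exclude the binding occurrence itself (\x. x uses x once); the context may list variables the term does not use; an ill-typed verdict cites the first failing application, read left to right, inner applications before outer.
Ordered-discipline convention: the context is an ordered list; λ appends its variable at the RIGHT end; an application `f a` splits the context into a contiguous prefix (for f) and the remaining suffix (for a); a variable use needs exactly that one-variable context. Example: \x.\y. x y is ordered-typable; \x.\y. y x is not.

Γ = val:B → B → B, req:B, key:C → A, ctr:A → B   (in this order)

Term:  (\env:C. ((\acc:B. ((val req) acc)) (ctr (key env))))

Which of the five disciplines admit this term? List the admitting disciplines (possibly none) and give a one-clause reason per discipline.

admitting disciplines: linear, affine, relevant, unrestricted
counts: val=1, req=1, key=1, ctr=1, env (λ-bound)=1, acc (λ-bound)=1
use order (left to right): val, req, acc, ctr, key, env
typing: well-typed at C → B
ordered: ✗, no contiguous prefix/suffix split fits val, req, acc, ctr, key, env
linear: ✓, single use per variable (val, req, key, ctr, env, acc)
affine: ✓, val, req, key, ctr, env, acc: no repeats, contraction unneeded
relevant: ✓, none of val, req, key, ctr, env, acc goes unused
unrestricted: ✓, simply typable at C → B; W, C, E all held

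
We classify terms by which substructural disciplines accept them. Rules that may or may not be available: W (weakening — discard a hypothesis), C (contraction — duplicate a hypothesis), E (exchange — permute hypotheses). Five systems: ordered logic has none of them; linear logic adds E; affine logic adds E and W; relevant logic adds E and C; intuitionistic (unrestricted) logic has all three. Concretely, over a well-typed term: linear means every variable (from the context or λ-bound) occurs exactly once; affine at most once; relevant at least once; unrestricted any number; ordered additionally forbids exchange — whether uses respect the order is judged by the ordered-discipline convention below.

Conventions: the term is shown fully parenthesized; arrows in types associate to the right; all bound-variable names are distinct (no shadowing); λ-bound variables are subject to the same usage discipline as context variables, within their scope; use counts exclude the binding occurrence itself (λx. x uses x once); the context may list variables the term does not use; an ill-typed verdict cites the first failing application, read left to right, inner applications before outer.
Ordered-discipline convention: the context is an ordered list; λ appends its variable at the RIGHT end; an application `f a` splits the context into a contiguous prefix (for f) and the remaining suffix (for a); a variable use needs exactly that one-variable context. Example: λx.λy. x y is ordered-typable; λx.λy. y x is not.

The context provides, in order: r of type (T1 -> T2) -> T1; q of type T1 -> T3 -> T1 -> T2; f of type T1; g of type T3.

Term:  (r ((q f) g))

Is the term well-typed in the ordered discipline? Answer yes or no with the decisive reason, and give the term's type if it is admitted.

yes — single-use (r, q, f, g), ordered derivation ok; term : T1
use counts: r: 1, q: 1, f: 1, g: 1
left-to-right use order: r, q, f, g
typing: ✓ — T1
per-discipline verdicts: ordered ✓ | linear ✓ | affine ✓ | relevant ✓ | unrestricted ✓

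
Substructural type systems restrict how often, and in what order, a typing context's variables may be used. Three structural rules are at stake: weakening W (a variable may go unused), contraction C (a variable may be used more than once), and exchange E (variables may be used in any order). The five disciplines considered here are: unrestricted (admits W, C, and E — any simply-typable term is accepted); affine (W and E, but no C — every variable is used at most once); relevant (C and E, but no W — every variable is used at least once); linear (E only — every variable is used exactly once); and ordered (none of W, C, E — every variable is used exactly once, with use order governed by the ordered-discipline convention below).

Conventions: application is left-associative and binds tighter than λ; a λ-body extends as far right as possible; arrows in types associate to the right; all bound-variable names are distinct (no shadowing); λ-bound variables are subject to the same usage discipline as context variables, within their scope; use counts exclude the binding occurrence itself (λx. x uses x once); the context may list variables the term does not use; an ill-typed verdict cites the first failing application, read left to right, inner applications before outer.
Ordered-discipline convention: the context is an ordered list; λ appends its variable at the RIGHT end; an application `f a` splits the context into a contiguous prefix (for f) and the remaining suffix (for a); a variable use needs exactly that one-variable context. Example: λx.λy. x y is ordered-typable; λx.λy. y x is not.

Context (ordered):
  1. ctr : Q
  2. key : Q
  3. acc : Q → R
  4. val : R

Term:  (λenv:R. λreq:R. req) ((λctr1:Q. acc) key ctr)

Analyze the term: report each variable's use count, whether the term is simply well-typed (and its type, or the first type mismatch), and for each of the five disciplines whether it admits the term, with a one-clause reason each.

use counts: ctr: 1, key: 1, acc: 1, val: 0, env (bound): 0, req (bound): 1, ctr1 (bound): 0
left-to-right use order: req, acc, key, ctr
typing: the term checks, with type R → R
ordered ✗ (unused: val, env, ctr1 — weakening required)
linear ✗ (unused: val, env, ctr1 — weakening required)
affine ✓ (no duplicate uses among ctr, key, acc, val, env, req, ctr1)
relevant ✗ (unused: val, env, ctr1 — weakening required)
unrestricted ✓ (simply typable at R → R; W, C, E all held)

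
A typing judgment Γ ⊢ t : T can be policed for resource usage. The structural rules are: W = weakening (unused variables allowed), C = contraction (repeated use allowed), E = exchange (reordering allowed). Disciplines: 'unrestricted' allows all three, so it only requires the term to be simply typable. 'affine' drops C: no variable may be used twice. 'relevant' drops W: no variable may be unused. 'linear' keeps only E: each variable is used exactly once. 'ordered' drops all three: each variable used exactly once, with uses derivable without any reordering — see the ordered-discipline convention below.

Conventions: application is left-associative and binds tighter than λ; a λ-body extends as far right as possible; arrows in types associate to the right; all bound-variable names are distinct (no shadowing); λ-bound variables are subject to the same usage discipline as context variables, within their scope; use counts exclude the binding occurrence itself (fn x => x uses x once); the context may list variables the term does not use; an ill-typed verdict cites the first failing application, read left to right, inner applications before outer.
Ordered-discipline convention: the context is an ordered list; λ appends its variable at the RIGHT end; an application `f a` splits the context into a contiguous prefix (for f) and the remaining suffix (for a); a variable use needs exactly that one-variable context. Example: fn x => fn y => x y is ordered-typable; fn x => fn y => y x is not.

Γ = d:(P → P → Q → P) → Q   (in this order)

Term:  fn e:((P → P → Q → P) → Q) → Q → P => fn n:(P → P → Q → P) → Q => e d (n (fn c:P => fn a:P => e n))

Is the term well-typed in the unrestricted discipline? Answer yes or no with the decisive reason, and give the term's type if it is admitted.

yes — typability at (((P → P → Q → P) → Q) → Q → P) → ((P → P → Q → P) → Q) → P is all that's needed; term : (((P → P → Q → P) → Q) → Q → P) → ((P → P → Q → P) → Q) → P
use counts: d ×1, e (λ-bound) ×2, n (λ-bound) ×2, c (λ-bound) ×0, a (λ-bound) ×0
use order (left to right): e, d, n, e, n
typing: well-typed — term : (((P → P → Q → P) → Q) → Q → P) → ((P → P → Q → P) → Q) → P
summary: ordered ✗; linear ✗; affine ✗; relevant ✗; unrestricted ✓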